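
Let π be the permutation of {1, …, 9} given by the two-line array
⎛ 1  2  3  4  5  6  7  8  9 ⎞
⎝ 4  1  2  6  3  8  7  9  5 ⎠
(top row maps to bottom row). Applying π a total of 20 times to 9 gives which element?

1

Tracing 9 → 5 → … returns to 9 after 8 steps, so 9 lies in an 8-cycle (1, 4, 6, 8, 9, 5, 3, 2).
Powers repeat with period 8 on this cycle, and 20 mod 8 = 4, so π^20(9) = π^4(9).
Stepping 4 places around the cycle: 9 → 5 → 3 → 2 → 1.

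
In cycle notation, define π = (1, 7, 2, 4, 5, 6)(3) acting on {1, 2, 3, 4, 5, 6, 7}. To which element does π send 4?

In the cycle (1, 7, 2, 4, 5, 6), 4 is followed by 5, so π(4) = 5.

5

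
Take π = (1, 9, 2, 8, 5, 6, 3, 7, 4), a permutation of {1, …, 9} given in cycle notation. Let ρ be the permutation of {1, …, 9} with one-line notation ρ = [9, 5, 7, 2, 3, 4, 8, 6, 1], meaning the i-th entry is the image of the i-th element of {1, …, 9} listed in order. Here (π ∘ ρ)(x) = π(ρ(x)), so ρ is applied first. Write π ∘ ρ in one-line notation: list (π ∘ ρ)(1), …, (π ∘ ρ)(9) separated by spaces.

2 6 4 8 7 1 5 3 9

(π ∘ ρ)(x) = π(ρ(x)). Computing each image: π(ρ(1)) = π(9) = 2, π(ρ(2)) = π(5) = 6, π(ρ(3)) = π(7) = 4, π(ρ(4)) = π(2) = 8, π(ρ(5)) = π(3) = 7, π(ρ(6)) = π(4) = 1, π(ρ(7)) = π(8) = 5, π(ρ(8)) = π(6) = 3, π(ρ(9)) = π(1) = 9.
Hence π ∘ ρ = [2 6 4 8 7 1 5 3 9].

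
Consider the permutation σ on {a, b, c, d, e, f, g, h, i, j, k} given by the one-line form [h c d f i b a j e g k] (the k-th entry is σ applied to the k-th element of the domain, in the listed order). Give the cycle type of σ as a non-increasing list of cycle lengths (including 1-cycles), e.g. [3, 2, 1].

The disjoint cycles are (a, h, j, g)(b, c, d, f)(e, i)(k), with lengths 4, 4, 2, 1 in non-increasing order.

[4, 4, 2, 1]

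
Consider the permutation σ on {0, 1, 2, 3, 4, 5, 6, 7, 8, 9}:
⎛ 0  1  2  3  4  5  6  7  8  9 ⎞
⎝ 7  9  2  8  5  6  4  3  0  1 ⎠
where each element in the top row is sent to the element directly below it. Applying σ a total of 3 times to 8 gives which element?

Tracing 8 → 0 → … returns to 8 after 4 steps, so 8 lies in a 4-cycle (0 7 3 8).
Advancing 3 steps from 8: 8 → 0 → 7 → 3.

3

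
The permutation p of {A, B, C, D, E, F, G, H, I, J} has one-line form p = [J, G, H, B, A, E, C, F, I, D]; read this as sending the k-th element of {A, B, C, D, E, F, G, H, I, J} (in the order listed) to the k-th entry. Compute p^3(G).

Tracing G → C → … returns to G after 9 steps, so G lies in a 9-cycle (A J D B G C H F E).
Advancing 3 steps from G: G → C → H → F.

F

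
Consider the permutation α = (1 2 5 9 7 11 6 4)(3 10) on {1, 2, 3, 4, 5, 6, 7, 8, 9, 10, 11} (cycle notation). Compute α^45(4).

7

4 lies in the 8-cycle (1 2 5 9 7 11 6 4).
On an 8-cycle, α^8 is the identity, so α^45 = α^5 there (45 ≡ 5 mod 8).
Stepping 5 places around the cycle: 4 → 1 → 2 → 5 → 9 → 7.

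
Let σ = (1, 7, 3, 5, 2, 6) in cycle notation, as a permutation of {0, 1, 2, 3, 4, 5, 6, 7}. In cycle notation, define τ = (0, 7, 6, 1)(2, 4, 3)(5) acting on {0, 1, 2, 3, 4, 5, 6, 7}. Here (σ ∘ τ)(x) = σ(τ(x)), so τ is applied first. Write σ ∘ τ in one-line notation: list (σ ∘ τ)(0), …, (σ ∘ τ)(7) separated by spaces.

(σ ∘ τ)(x) = σ(τ(x)). Computing each image: σ(τ(0)) = σ(7) = 3, σ(τ(1)) = σ(0) = 0, σ(τ(2)) = σ(4) = 4, σ(τ(3)) = σ(2) = 6, σ(τ(4)) = σ(3) = 5, σ(τ(5)) = σ(5) = 2, σ(τ(6)) = σ(1) = 7, σ(τ(7)) = σ(6) = 1.
Hence σ ∘ τ = [3 0 4 6 5 2 7 1].

3 0 4 6 5 2 7 1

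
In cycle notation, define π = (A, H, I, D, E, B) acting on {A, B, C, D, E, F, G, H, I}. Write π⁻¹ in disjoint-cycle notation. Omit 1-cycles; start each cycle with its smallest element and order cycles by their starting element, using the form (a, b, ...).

(A, B, E, D, I, H)

Inverting a permutation written in cycle notation just reverses the order within every cycle.
Reversing each cycle of π and rotating so the smallest element leads gives (A, B, E, D, I, H).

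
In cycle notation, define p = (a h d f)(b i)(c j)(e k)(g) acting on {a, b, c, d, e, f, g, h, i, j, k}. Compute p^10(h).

h lies in the 4-cycle (a h d f).
On a 4-cycle, p^4 is the identity, so p^10 = p^2 there (10 ≡ 2 mod 4).
Stepping 2 places around the cycle: h → d → f.

f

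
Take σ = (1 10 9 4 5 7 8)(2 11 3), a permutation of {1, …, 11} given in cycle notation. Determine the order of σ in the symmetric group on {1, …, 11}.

The disjoint cycles have lengths 7, 3, 1.
The order is lcm(7, 3) = 21.

21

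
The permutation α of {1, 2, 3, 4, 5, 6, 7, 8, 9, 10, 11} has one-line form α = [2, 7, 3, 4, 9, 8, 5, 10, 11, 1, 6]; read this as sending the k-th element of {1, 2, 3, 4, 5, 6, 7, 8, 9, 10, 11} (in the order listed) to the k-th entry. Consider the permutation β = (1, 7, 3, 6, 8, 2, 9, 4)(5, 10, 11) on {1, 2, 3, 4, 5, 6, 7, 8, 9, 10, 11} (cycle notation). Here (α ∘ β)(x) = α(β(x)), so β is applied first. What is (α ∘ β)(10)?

6

β(10) = 11, then α(11) = 6; composing gives (α ∘ β)(10) = 6.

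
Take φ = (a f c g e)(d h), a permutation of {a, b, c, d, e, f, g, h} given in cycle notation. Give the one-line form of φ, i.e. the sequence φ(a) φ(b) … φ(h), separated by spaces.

f b g h a c e d

Image by image: a→f, b→b, c→g, d→h, e→a, f→c, g→e, h→d.
So the one-line form is f b g h a c e d.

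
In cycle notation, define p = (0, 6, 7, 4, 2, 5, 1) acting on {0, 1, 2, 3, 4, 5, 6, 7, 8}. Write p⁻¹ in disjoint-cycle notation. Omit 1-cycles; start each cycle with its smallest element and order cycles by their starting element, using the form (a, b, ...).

The inverse reverses each cycle.
After reversing and putting each cycle's least element first, p⁻¹ = (0, 1, 5, 2, 4, 7, 6).

(0, 1, 5, 2, 4, 7, 6)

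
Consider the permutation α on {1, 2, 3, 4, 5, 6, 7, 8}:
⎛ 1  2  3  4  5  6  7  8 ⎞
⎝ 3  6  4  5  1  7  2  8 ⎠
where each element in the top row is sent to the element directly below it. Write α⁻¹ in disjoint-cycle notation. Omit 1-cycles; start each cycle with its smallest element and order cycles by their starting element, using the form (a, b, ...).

First write α in disjoint cycles: (1, 3, 4, 5)(2, 6, 7).
The inverse reverses every cycle; in canonical form, α⁻¹ = (1, 5, 4, 3)(2, 7, 6).

(1, 5, 4, 3)(2, 7, 6)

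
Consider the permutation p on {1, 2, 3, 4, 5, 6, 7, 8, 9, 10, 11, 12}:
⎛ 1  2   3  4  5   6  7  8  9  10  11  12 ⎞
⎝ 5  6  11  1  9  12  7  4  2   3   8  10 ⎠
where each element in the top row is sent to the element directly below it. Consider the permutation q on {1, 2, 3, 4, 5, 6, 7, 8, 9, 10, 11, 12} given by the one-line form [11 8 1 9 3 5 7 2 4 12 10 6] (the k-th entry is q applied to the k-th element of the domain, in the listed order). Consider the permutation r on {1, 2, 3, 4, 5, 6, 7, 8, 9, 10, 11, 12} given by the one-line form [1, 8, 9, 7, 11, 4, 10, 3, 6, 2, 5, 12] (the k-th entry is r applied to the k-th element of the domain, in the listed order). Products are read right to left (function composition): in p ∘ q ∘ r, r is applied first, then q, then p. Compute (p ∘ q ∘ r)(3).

Chase 3: r(3) = 9; q(9) = 4; p(4) = 1. Hence (p ∘ q ∘ r)(3) = 1.

1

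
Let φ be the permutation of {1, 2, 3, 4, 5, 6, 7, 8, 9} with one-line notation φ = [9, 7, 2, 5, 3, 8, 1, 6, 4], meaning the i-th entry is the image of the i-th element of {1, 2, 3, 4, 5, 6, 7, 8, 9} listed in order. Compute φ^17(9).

Tracing 9 → 4 → … returns to 9 after 7 steps, so 9 lies in a 7-cycle (1 9 4 5 3 2 7).
Since the cycle has length 7, φ^17 acts on it the same as φ^3 (17 mod 7 = 3).
Advancing 3 steps from 9: 9 → 4 → 5 → 3.

3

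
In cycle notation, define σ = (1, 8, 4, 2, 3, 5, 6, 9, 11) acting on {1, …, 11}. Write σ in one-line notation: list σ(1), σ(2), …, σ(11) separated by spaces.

Reading each image from the cycles: 1↦8, 2↦3, 3↦5, 4↦2, 5↦6, 6↦9, 7↦7, 8↦4, 9↦11, 10↦10, 11↦1.
So the one-line form is 8 3 5 2 6 9 7 4 11 10 1.

8 3 5 2 6 9 7 4 11 10 1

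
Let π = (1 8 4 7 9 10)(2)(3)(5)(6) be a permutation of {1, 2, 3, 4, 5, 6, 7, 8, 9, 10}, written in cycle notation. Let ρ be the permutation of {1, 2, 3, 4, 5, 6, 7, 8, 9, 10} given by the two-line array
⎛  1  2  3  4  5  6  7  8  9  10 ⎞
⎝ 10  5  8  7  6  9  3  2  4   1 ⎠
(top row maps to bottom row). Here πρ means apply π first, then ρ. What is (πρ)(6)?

(πρ)(6) = ρ(π(6)). π(6) = 6, then ρ(6) = 9. So (πρ)(6) = 9.

9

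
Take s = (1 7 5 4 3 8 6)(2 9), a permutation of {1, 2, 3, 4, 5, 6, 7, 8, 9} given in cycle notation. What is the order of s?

14

The cycle type of s is (7, 2).
Since disjoint cycles commute, ord(s) = lcm(7, 2) = 14.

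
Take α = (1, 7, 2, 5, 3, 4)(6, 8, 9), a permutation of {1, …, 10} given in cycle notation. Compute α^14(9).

9 lies in the 3-cycle (6, 8, 9).
On a 3-cycle, α^3 is the identity, so α^14 = α^2 there (14 ≡ 2 mod 3).
Stepping 2 places around the cycle: 9 → 6 → 8.

8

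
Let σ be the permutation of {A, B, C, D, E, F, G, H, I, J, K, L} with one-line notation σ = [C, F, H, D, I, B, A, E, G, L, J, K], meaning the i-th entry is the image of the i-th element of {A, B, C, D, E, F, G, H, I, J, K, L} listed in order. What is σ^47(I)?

E

Tracing I → G → … returns to I after 6 steps, so I lies in a 6-cycle (A, C, H, E, I, G).
Powers repeat with period 6 on this cycle, and 47 mod 6 = 5, so σ^47(I) = σ^5(I).
Stepping 5 places around the cycle: I → G → A → C → H → E.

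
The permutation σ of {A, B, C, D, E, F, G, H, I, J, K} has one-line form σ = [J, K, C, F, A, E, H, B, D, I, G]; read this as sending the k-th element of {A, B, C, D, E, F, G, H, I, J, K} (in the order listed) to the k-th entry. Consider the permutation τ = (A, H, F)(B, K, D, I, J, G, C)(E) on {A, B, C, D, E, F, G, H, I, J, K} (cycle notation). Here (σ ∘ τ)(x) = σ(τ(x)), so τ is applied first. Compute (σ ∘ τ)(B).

G

First apply τ: τ(B) = K, then σ(K) = G. Thus (σ ∘ τ)(B) = G.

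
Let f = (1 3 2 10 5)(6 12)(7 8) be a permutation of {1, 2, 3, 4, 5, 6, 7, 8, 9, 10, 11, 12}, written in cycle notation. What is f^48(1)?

10

1 lies in the 5-cycle (1 3 2 10 5).
Since the cycle has length 5, f^48 acts on it the same as f^3 (48 mod 5 = 3).
Stepping 3 places around the cycle: 1 → 3 → 2 → 10.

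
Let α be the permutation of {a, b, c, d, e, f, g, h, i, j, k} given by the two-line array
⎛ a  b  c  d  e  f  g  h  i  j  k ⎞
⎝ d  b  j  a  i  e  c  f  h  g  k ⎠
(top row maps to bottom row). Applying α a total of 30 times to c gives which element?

c

Tracing c → j → … returns to c after 3 steps, so c lies in a 3-cycle (c j g).
On a 3-cycle, α^3 is the identity, so α^30 = α^0 there (30 ≡ 0 mod 3).
So α^30(c) = c.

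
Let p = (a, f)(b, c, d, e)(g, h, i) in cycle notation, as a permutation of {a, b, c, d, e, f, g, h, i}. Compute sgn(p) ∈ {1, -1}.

The cycle lengths are 4, 3, 2.
A cycle is odd iff its length is even; p has 2 even-length cycles, so sgn(p) = (−1)^2 and p is even.

1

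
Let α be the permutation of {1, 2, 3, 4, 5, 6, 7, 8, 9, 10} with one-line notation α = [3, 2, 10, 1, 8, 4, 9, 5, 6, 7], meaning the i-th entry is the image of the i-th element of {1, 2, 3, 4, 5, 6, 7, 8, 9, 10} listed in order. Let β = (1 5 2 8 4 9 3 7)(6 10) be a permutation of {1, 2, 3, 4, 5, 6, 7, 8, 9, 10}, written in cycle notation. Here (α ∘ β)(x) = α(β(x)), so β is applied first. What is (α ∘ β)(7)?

(α ∘ β)(7) = α(β(7)). β(7) = 1, then α(1) = 3. So (α ∘ β)(7) = 3.

3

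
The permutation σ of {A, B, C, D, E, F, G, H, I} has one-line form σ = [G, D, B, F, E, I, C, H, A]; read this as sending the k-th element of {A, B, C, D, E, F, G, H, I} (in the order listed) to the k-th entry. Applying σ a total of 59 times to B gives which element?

Tracing B → D → … returns to B after 7 steps, so B lies in a 7-cycle (A, G, C, B, D, F, I).
On a 7-cycle, σ^7 is the identity, so σ^59 = σ^3 there (59 ≡ 3 mod 7).
Stepping 3 places around the cycle: B → D → F → I.

I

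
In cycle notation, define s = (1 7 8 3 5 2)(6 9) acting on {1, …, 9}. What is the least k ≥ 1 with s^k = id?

The cycle type of s is (6, 2, 1).
The order of s is the least common multiple of its cycle lengths: lcm(6, 2) = 6.

6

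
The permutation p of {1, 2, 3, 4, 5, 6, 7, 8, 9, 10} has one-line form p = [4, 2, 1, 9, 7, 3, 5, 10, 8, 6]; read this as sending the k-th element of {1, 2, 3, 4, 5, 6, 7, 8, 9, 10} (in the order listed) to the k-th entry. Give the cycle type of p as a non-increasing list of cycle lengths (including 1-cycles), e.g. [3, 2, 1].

[7, 2, 1]

The disjoint cycles are (1 4 9 8 10 6 3)(2)(5 7), with lengths 7, 2, 1 in non-increasing order.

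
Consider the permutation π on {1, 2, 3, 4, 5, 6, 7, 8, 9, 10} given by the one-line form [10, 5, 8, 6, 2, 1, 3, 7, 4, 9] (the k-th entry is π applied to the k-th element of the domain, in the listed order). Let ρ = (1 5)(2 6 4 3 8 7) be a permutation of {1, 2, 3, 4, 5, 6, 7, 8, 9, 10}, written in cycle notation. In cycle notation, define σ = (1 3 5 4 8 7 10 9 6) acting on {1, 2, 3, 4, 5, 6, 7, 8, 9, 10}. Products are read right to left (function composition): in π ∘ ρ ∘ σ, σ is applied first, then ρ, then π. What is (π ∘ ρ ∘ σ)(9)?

(π ∘ ρ ∘ σ)(9) = π(ρ(σ(9))). σ(9) = 6, then ρ(6) = 4, then π(4) = 6, so the result is 6.

6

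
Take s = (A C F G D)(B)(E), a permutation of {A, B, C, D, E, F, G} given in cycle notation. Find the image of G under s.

In the cycle (A C F G D), G is followed by D, so s(G) = D.

D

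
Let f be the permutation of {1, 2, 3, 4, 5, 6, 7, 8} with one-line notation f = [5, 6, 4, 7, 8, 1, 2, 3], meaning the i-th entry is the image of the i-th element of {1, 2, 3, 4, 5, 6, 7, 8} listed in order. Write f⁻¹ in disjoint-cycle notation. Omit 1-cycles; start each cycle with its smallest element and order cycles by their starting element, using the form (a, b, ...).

The cycle decomposition of f is (1, 5, 8, 3, 4, 7, 2, 6).
The inverse reverses every cycle; in canonical form, f⁻¹ = (1, 6, 2, 7, 4, 3, 8, 5).

(1, 6, 2, 7, 4, 3, 8, 5)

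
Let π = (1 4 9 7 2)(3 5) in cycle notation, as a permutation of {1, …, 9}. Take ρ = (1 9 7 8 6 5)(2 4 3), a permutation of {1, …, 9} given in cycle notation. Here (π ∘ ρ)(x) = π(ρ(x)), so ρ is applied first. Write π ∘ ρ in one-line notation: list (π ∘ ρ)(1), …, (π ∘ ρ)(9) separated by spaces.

Chase each element through ρ then π: 1 → 9 → 7; 2 → 4 → 9; 3 → 2 → 1; 4 → 3 → 5; 5 → 1 → 4; 6 → 5 → 3; 7 → 8 → 8; 8 → 6 → 6; 9 → 7 → 2.
So π ∘ ρ in one-line form is 7 9 1 5 4 3 8 6 2.

7 9 1 5 4 3 8 6 2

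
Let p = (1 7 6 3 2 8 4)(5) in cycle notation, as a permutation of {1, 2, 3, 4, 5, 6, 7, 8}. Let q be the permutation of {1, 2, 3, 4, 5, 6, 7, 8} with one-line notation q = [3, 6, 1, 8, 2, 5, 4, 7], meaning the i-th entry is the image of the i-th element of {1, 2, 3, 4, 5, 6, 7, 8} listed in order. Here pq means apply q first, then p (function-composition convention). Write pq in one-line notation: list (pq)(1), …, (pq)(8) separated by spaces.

(pq)(x) = p(q(x)). Computing each image: p(q(1)) = p(3) = 2, p(q(2)) = p(6) = 3, p(q(3)) = p(1) = 7, p(q(4)) = p(8) = 4, p(q(5)) = p(2) = 8, p(q(6)) = p(5) = 5, p(q(7)) = p(4) = 1, p(q(8)) = p(7) = 6.
Hence pq = [2 3 7 4 8 5 1 6].

2 3 7 4 8 5 1 6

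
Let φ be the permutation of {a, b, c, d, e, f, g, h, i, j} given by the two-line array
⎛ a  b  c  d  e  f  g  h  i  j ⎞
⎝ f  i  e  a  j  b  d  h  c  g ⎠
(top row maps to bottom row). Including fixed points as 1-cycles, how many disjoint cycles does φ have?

The cycle decomposition is (a, f, b, i, c, e, j, g, d)(h), which has 2 cycles (counting 1-cycles).

2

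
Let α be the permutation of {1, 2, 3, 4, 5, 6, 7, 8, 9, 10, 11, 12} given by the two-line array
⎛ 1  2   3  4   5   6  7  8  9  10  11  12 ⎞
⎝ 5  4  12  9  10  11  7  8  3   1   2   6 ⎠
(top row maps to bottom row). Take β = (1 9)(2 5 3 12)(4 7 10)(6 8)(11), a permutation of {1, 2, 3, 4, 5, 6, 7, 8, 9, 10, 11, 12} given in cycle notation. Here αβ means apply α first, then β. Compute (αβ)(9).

12

First apply α: α(9) = 3, then β(3) = 12. Thus (αβ)(9) = 12.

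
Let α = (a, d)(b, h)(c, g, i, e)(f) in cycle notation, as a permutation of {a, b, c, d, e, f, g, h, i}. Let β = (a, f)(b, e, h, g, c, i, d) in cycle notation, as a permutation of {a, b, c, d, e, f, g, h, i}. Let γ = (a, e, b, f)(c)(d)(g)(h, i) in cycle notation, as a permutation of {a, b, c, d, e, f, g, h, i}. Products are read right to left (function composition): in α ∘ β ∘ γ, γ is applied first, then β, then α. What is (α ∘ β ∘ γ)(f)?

Apply the permutations in order: γ(f) = a, then β(a) = f, then α(f) = f. So (α ∘ β ∘ γ)(f) = f.

f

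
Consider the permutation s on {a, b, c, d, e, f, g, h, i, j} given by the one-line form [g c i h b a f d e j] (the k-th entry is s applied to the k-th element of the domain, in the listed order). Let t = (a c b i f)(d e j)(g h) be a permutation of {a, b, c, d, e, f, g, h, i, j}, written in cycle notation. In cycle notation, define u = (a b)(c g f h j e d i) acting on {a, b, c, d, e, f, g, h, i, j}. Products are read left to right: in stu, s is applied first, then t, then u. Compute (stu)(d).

f

Apply the permutations in order: s(d) = h, then t(h) = g, then u(g) = f. So (stu)(d) = f.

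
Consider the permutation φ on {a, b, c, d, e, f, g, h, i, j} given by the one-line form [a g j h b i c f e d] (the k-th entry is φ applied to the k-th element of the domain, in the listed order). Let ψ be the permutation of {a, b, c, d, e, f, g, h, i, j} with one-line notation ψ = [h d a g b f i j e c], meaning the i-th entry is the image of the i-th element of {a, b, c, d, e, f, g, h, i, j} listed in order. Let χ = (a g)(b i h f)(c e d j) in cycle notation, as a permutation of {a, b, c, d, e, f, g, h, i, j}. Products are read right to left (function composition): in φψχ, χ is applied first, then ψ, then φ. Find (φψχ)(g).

(φψχ)(g) = φ(ψ(χ(g))). χ(g) = a, then ψ(a) = h, then φ(h) = f, so the result is f.

f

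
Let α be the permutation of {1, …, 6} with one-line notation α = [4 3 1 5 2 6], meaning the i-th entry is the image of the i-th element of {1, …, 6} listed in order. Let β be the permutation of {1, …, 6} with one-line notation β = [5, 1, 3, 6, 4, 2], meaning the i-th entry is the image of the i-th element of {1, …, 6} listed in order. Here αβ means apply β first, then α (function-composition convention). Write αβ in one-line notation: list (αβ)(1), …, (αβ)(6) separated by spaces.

For each element, apply β then α: 1 → 5 → 2; 2 → 1 → 4; 3 → 3 → 1; 4 → 6 → 6; 5 → 4 → 5; 6 → 2 → 3.
So αβ in one-line form is 2 4 1 6 5 3.

2 4 1 6 5 3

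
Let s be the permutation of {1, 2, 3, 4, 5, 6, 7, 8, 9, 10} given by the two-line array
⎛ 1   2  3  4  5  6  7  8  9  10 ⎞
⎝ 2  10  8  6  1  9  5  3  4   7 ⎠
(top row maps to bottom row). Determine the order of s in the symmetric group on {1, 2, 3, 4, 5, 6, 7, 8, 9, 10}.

30

Decomposing into disjoint cycles gives cycle lengths 5, 3, 2.
Since disjoint cycles commute, ord(s) = lcm(5, 3, 2) = 30.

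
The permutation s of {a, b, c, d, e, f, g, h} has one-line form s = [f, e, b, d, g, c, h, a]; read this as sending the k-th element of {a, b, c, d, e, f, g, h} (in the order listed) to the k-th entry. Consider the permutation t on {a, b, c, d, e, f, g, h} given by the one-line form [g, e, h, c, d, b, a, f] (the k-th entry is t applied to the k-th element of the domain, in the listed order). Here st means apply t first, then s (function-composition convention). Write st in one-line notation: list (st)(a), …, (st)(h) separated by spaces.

For each element, apply t then s: a → g → h; b → e → g; c → h → a; d → c → b; e → d → d; f → b → e; g → a → f; h → f → c.
So st in one-line form is h g a b d e f c.

h g a b d e f c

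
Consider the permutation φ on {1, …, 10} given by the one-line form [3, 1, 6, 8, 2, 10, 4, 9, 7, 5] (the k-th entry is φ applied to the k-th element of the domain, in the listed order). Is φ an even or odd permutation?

even

In disjoint-cycle form the cycle lengths are 6, 4.
A cycle of length ℓ contributes ℓ−1 transpositions, so φ is a product of 5 + 3 = 8 transpositions — even.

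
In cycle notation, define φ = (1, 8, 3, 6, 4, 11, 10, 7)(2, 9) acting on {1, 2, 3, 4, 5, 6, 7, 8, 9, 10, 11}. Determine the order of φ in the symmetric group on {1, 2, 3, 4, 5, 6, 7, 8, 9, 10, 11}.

The cycle type of φ is (8, 2, 1).
Since disjoint cycles commute, ord(φ) = lcm(8, 2) = 8.

8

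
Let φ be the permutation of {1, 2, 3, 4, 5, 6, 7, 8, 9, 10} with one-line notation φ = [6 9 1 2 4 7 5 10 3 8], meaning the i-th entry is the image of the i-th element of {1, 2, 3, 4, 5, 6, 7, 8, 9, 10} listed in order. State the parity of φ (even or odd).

even

In disjoint-cycle form the cycle lengths are 8, 2.
A cycle of length ℓ contributes ℓ−1 transpositions, so φ is a product of 7 + 1 = 8 transpositions — even.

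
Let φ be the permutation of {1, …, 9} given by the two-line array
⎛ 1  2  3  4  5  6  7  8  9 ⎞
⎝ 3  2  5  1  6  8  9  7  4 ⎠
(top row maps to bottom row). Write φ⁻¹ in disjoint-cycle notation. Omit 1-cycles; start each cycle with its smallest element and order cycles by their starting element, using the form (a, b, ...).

(1, 4, 9, 7, 8, 6, 5, 3)

First write φ in disjoint cycles: (1, 3, 5, 6, 8, 7, 9, 4).
The inverse reverses every cycle; in canonical form, φ⁻¹ = (1, 4, 9, 7, 8, 6, 5, 3).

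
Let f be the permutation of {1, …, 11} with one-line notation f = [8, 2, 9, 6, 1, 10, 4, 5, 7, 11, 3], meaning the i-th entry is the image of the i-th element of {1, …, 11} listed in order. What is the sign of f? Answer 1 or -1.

In disjoint-cycle form the cycle lengths are 7, 3, 1.
A cycle of length ℓ contributes ℓ−1 transpositions, so f is a product of 6 + 2 = 8 transpositions — even.

1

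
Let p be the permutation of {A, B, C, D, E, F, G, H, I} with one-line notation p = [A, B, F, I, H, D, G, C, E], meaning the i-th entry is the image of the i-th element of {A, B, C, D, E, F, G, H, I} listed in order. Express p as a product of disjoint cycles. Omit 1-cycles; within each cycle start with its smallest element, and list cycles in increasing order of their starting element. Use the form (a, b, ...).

From C: C → F → D → I → E → H → C, closing the cycle (C, F, D, I, E, H).
Repeating from the next unused element and collecting all non-trivial cycles gives (C, F, D, I, E, H).

(C, F, D, I, E, H)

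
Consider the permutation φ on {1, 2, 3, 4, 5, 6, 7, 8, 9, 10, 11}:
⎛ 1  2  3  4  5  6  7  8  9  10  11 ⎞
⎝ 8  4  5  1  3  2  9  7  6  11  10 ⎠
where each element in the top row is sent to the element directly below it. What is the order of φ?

The disjoint-cycle form of φ has cycle lengths 7, 2, 2.
The order of φ is the least common multiple of its cycle lengths: lcm(7, 2, 2) = 14.

14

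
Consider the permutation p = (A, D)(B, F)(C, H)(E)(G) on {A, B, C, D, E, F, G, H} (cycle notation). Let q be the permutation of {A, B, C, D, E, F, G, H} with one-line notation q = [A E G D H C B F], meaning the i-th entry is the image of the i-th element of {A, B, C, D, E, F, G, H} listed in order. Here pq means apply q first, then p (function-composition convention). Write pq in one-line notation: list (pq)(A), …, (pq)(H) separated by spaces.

D E G A C H F B

For each element, apply q then p: A → A → D; B → E → E; C → G → G; D → D → A; E → H → C; F → C → H; G → B → F; H → F → B.
So pq in one-line form is D E G A C H F B.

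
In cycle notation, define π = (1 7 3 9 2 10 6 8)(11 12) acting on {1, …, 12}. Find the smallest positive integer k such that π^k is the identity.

8

The cycle type of π is (8, 2, 1, 1).
The order of π is the least common multiple of its cycle lengths: lcm(8, 2) = 8.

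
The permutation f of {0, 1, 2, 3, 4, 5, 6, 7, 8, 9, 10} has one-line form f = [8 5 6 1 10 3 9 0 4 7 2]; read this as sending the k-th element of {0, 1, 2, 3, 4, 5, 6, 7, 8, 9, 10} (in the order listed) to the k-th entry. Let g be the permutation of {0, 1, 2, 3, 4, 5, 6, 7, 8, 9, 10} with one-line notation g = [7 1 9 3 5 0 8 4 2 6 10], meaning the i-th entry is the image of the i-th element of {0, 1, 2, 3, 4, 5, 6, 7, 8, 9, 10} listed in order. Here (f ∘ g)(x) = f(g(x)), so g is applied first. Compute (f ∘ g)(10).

2

(f ∘ g)(10) = f(g(10)). g(10) = 10, then f(10) = 2. So (f ∘ g)(10) = 2.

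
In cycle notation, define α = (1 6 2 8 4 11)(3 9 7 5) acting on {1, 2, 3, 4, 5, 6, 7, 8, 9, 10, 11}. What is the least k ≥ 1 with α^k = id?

The cycle type of α is (6, 4, 1).
The order is lcm(6, 4) = 12.

12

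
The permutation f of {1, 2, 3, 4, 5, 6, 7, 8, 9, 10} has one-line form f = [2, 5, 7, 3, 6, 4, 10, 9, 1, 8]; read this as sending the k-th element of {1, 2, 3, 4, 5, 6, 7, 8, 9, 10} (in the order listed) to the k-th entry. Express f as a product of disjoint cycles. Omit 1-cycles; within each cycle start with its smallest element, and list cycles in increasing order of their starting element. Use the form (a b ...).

Iterating f from 1 gives 1 → 2 → 5 → 6 → 4 → 3 → 7 → 10 → 8 → 9 → 1; that is the 10-cycle (1 2 5 6 4 3 7 10 8 9).
Repeating from the next unused element and collecting all non-trivial cycles gives (1 2 5 6 4 3 7 10 8 9).

(1 2 5 6 4 3 7 10 8 9)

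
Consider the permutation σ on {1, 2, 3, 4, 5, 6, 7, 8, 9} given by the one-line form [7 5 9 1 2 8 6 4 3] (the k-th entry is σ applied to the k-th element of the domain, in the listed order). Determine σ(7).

6

7 is element number 7 of the domain, and entry number 7 of the one-line form is 6, so σ(7) = 6.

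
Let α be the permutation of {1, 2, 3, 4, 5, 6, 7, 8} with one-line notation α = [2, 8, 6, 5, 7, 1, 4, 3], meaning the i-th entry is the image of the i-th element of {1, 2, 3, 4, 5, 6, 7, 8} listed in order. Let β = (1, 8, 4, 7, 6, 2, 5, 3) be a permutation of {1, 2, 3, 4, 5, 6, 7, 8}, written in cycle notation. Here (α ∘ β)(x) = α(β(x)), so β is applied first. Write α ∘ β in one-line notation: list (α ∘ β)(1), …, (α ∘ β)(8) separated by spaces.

For each element, apply β then α: 1 → 8 → 3; 2 → 5 → 7; 3 → 1 → 2; 4 → 7 → 4; 5 → 3 → 6; 6 → 2 → 8; 7 → 6 → 1; 8 → 4 → 5.
Collecting the images, α ∘ β = [3 7 2 4 6 8 1 5].

3 7 2 4 6 8 1 5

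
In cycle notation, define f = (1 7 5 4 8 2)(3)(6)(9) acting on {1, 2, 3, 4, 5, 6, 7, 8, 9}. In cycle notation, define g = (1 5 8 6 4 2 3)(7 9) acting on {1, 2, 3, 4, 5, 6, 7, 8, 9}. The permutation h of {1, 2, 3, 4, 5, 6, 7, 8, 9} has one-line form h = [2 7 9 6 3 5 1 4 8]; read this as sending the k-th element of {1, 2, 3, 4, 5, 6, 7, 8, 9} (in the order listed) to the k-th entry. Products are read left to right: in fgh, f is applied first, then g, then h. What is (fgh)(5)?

7

Chase 5: f(5) = 4; g(4) = 2; h(2) = 7. Hence (fgh)(5) = 7.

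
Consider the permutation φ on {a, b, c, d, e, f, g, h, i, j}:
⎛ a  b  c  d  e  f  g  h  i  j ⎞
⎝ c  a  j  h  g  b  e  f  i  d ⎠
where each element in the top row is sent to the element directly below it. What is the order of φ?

14

Decomposing into disjoint cycles gives cycle lengths 7, 2, 1.
The order is lcm(7, 2) = 14.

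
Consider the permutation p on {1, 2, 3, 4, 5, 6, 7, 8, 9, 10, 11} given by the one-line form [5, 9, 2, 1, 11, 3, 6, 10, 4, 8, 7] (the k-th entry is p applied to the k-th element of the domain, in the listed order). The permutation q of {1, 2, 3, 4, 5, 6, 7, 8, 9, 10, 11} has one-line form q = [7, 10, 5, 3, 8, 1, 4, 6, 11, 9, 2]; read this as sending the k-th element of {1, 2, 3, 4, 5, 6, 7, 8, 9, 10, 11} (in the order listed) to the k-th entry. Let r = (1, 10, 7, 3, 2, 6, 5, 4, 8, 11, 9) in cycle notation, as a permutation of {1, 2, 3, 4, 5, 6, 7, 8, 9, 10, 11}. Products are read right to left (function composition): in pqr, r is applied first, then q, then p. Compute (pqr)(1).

(pqr)(1) = p(q(r(1))). r(1) = 10, then q(10) = 9, then p(9) = 4, so the result is 4.

4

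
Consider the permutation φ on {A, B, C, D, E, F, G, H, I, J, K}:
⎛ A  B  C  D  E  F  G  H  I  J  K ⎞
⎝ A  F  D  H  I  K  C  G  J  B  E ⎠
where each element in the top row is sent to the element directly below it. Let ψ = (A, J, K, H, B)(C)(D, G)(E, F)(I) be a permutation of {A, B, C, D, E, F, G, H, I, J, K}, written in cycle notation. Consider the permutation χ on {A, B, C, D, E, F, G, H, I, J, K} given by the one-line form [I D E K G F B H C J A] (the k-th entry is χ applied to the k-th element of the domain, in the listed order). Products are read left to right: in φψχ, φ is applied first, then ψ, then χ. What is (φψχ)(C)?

B

Chase C: φ(C) = D; ψ(D) = G; χ(G) = B. Hence (φψχ)(C) = B.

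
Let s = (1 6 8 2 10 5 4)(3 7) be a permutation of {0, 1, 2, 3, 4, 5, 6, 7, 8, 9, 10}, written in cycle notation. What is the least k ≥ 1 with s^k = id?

The disjoint cycles have lengths 7, 2, 1, 1.
The order is lcm(7, 2) = 14.

14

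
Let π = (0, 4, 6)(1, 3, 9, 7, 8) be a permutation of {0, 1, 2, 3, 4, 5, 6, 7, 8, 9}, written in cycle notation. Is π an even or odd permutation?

The cycle lengths are 5, 3, 1, 1.
A cycle is odd iff its length is even; π has 0 even-length cycles, so sgn(π) = (−1)^0 and π is even.

even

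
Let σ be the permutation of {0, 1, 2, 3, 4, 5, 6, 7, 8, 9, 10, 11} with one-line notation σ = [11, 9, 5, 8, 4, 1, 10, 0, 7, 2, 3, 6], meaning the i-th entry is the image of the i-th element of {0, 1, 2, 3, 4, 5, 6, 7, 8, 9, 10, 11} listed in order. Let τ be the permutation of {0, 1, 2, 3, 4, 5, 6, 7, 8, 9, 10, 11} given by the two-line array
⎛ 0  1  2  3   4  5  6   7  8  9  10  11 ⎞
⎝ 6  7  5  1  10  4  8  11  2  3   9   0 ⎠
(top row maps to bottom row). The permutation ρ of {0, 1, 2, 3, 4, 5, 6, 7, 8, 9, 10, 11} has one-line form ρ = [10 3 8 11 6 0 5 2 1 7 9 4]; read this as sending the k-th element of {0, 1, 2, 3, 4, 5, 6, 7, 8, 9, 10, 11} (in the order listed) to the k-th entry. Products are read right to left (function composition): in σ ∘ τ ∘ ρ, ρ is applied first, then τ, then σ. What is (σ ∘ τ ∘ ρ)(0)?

2

(σ ∘ τ ∘ ρ)(0) = σ(τ(ρ(0))). ρ(0) = 10, then τ(10) = 9, then σ(9) = 2, so the result is 2.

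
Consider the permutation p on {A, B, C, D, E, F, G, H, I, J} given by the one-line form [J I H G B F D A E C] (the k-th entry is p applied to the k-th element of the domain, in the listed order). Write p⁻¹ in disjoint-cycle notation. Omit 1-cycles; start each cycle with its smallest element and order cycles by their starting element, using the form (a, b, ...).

The cycle decomposition of p is (A, J, C, H)(B, I, E)(D, G).
The inverse reverses every cycle; in canonical form, p⁻¹ = (A, H, C, J)(B, E, I)(D, G).

(A, H, C, J)(B, E, I)(D, G)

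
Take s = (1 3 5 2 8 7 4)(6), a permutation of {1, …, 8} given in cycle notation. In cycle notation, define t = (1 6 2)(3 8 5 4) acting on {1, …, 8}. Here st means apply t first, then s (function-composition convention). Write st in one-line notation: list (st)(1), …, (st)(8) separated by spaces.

(st)(x) = s(t(x)). Computing each image: s(t(1)) = s(6) = 6, s(t(2)) = s(1) = 3, s(t(3)) = s(8) = 7, s(t(4)) = s(3) = 5, s(t(5)) = s(4) = 1, s(t(6)) = s(2) = 8, s(t(7)) = s(7) = 4, s(t(8)) = s(5) = 2.
Hence st = [6 3 7 5 1 8 4 2].

6 3 7 5 1 8 4 2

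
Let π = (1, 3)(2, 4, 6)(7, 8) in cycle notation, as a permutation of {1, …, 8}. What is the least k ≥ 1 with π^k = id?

The cycle type of π is (3, 2, 2, 1).
Since disjoint cycles commute, ord(π) = lcm(3, 2, 2) = 6.

6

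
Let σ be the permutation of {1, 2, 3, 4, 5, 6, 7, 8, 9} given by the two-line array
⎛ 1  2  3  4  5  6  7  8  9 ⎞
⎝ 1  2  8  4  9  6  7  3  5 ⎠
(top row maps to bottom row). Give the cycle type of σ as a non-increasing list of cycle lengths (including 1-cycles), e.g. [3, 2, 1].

The disjoint cycles are (1)(2)(3, 8)(4)(5, 9)(6)(7), with lengths 2, 2, 1, 1, 1, 1, 1 in non-increasing order.

[2, 2, 1, 1, 1, 1, 1]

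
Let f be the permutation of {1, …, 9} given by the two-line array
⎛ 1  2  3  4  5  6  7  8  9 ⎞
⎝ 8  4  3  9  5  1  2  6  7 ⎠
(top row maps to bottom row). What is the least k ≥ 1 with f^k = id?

Writing f as disjoint cycles, the cycle lengths are 4, 3, 1, 1.
The order of f is the least common multiple of its cycle lengths: lcm(4, 3) = 12.

12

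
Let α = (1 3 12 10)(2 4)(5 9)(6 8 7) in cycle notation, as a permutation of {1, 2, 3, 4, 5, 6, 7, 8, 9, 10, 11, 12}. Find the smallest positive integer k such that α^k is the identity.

12

The cycle type of α is (4, 3, 2, 2, 1).
The order of α is the least common multiple of its cycle lengths: lcm(4, 3, 2, 2) = 12.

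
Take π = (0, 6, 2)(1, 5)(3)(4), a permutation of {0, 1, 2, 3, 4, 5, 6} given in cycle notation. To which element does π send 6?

2

Within (0, 6, 2), 6 ↦ 2.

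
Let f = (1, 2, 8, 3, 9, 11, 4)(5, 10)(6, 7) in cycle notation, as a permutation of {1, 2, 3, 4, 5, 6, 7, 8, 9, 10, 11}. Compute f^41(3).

8

3 lies in the 7-cycle (1, 2, 8, 3, 9, 11, 4).
Powers repeat with period 7 on this cycle, and 41 mod 7 = 6, so f^41(3) = f^6(3).
Advancing 6 steps from 3: 3 → 9 → 11 → 4 → 1 → 2 → 8.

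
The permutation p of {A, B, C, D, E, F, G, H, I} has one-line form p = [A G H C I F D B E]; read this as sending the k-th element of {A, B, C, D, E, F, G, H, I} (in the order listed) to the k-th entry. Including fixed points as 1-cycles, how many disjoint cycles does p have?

The cycle decomposition is (A)(B G D C H)(E I)(F), which has 4 cycles (counting 1-cycles).

4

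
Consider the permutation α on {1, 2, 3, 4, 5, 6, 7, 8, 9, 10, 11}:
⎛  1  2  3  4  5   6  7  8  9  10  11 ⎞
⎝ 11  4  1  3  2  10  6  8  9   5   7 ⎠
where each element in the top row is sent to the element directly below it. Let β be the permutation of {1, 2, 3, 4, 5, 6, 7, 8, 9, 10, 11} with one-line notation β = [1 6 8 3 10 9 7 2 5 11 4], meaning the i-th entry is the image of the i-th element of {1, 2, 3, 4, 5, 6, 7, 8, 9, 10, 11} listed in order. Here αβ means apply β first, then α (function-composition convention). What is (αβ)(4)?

1

First apply β: β(4) = 3, then α(3) = 1. Thus (αβ)(4) = 1.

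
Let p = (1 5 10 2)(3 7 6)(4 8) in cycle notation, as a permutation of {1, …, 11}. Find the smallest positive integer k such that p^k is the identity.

12

The cycle type of p is (4, 3, 2, 1, 1).
The order is lcm(4, 3, 2) = 12.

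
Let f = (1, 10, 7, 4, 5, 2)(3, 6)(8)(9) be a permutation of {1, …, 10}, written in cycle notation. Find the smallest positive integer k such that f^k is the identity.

The cycle type of f is (6, 2, 1, 1).
Since disjoint cycles commute, ord(f) = lcm(6, 2) = 6.

6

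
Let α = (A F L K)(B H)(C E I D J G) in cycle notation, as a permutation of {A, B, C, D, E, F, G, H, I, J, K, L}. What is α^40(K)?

K lies in the 4-cycle (A F L K).
Powers repeat with period 4 on this cycle, and 40 mod 4 = 0, so α^40(K) = α^0(K).
So α^40(K) = K.

K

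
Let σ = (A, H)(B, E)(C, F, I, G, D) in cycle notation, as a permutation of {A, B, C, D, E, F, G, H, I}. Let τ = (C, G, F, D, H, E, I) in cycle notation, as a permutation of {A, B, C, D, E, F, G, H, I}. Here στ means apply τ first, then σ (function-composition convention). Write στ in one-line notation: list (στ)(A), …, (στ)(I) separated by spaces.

(στ)(x) = σ(τ(x)). Computing each image: σ(τ(A)) = σ(A) = H, σ(τ(B)) = σ(B) = E, σ(τ(C)) = σ(G) = D, σ(τ(D)) = σ(H) = A, σ(τ(E)) = σ(I) = G, σ(τ(F)) = σ(D) = C, σ(τ(G)) = σ(F) = I, σ(τ(H)) = σ(E) = B, σ(τ(I)) = σ(C) = F.
Hence στ = [H E D A G C I B F].

H E D A G C I B F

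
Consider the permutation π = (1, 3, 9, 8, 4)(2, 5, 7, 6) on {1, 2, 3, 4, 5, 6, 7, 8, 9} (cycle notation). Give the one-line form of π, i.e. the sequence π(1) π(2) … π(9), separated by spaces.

Image by image: 1→3, 2→5, 3→9, 4→1, 5→7, 6→2, 7→6, 8→4, 9→8.
So the one-line form is 3 5 9 1 7 2 6 4 8.

3 5 9 1 7 2 6 4 8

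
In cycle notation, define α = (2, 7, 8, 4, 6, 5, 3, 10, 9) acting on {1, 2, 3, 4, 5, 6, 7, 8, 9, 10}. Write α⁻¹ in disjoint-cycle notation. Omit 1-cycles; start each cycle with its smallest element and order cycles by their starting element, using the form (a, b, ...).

Inverting a permutation written in cycle notation just reverses the order within every cycle.
Reversing each cycle of α and rotating so the smallest element leads gives (2, 9, 10, 3, 5, 6, 4, 8, 7).

(2, 9, 10, 3, 5, 6, 4, 8, 7)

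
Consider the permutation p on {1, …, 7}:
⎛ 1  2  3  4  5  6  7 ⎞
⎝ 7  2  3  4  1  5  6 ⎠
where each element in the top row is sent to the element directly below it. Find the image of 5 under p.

The entry below 5 in the array is 1, so p(5) = 1.

1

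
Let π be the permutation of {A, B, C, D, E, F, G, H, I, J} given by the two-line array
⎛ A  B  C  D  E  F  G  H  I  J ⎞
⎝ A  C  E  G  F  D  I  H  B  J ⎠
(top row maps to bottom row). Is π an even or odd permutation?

In disjoint-cycle form the cycle lengths are 7, 1, 1, 1.
A cycle is odd iff its length is even; π has 0 even-length cycles, so sgn(π) = (−1)^0 and π is even.

even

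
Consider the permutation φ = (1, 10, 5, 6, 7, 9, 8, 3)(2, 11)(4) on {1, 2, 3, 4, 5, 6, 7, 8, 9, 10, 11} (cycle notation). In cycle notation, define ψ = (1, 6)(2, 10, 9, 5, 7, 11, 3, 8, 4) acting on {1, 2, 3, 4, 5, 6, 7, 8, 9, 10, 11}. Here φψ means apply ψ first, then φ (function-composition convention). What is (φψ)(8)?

First apply ψ: ψ(8) = 4, then φ(4) = 4. Thus (φψ)(8) = 4.

4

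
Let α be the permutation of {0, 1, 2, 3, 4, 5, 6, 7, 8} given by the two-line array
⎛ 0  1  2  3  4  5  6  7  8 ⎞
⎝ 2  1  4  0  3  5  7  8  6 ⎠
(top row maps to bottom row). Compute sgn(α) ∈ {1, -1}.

-1

In disjoint-cycle form the cycle lengths are 4, 3, 1, 1.
A cycle is odd iff its length is even; α has 1 even-length cycle, so sgn(α) = (−1)^1 and α is odd.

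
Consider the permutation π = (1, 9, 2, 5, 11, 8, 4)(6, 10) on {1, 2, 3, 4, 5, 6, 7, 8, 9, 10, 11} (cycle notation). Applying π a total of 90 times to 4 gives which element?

8

4 lies in the 7-cycle (1, 9, 2, 5, 11, 8, 4).
Since the cycle has length 7, π^90 acts on it the same as π^6 (90 mod 7 = 6).
Stepping 6 places around the cycle: 4 → 1 → 9 → 2 → 5 → 11 → 8.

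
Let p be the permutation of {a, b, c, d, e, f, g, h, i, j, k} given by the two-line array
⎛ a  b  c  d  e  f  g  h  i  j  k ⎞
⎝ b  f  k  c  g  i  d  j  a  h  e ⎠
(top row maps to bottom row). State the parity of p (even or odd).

In disjoint-cycle form the cycle lengths are 5, 4, 2.
A cycle is odd iff its length is even; p has 2 even-length cycles, so sgn(p) = (−1)^2 and p is even.

even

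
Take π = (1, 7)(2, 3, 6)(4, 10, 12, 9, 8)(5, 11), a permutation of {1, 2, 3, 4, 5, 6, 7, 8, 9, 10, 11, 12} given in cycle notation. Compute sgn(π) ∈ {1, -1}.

1

The cycle lengths are 5, 3, 2, 2.
A cycle of length ℓ contributes ℓ−1 transpositions, so π is a product of 4 + 2 + 1 + 1 = 8 transpositions — even.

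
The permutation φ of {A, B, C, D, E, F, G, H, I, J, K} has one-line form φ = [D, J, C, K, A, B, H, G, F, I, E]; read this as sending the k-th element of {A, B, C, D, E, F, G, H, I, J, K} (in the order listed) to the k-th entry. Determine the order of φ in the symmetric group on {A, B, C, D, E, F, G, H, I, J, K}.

4

Writing φ as disjoint cycles, the cycle lengths are 4, 4, 2, 1.
The order is lcm(4, 4, 2) = 4.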